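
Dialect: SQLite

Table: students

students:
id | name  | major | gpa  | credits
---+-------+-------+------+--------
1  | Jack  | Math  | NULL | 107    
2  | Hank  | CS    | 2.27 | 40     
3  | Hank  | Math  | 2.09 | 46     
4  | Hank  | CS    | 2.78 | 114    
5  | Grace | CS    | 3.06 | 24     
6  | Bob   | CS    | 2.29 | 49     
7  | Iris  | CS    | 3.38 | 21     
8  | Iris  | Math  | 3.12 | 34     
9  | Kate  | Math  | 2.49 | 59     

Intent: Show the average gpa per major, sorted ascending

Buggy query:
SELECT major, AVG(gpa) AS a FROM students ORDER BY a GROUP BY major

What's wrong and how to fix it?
Bug: GROUP BY must precede ORDER BY

Fix: Move ORDER BY to the end, after GROUP BY

Corrected query:
SELECT major, AVG(gpa) AS a FROM students GROUP BY major ORDER BY a

Result:
major | a       
------+---------
Math  | 2.566667
CS    | 2.756   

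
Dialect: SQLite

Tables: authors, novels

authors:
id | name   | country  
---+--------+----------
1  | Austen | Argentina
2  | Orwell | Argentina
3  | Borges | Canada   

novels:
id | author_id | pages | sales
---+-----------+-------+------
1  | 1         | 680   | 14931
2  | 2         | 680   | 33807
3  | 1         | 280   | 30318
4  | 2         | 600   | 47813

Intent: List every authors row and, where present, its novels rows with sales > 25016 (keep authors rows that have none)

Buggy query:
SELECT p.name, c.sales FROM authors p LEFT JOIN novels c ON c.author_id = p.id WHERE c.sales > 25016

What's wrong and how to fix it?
Bug: Filtering c.sales in WHERE discards the NULL rows produced by LEFT JOIN, turning it into an inner join

Fix: Move the right-table condition into the ON clause so unmatched parents are kept

Corrected query:
SELECT p.name, c.sales FROM authors p LEFT JOIN novels c ON c.author_id = p.id AND c.sales > 25016

Result:
name   | sales
-------+------
Austen | 30318
Orwell | 33807
Orwell | 47813
Borges | NULL 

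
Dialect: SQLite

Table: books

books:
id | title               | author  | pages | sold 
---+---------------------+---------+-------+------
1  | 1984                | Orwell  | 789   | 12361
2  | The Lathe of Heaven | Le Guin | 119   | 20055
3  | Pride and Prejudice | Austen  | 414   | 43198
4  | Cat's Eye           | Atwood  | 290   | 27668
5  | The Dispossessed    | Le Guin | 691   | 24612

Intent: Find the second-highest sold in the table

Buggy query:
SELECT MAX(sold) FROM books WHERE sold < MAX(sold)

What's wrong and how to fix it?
Bug: MAX(sold) on the right of the comparison is an aggregate-in-WHERE error

Fix: Put the inner MAX in a scalar subquery

Corrected query:
SELECT MAX(sold) FROM books WHERE sold < (SELECT MAX(sold) FROM books)

Result:
MAX(sold)
---------
27668    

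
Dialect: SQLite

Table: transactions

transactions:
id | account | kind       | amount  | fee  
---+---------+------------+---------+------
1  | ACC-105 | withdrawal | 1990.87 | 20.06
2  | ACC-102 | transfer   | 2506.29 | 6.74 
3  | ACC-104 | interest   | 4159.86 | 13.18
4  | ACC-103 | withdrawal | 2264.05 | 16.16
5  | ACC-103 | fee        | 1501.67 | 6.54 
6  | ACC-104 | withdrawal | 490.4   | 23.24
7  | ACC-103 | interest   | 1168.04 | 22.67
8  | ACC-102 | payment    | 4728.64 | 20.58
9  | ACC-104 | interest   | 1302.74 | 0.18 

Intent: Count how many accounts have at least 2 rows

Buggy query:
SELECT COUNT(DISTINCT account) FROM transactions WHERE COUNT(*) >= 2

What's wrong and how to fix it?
Bug: COUNT(*) cannot appear in WHERE; the per-group count doesn't exist yet

Fix: Use a subquery that GROUPs and filters with HAVING, then count its rows

Corrected query:
SELECT COUNT(*) FROM (SELECT account FROM transactions GROUP BY account HAVING COUNT(*) >= 2)

Result:
COUNT(*)
--------
3       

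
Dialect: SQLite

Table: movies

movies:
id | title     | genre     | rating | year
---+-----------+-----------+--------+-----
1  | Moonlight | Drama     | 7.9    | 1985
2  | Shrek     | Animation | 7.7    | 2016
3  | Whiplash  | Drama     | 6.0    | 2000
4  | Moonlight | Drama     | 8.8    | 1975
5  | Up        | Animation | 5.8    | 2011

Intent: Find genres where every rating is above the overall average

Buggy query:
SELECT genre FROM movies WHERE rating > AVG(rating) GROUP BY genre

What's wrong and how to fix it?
Bug: AVG() is an aggregate; it can't sit directly in WHERE

Fix: Use a subquery for AVG and a HAVING MIN(...) filter so the condition holds for every row in the group

Corrected query:
SELECT genre FROM movies GROUP BY genre HAVING MIN(rating) > (SELECT AVG(rating) FROM movies)

Result:
(no rows)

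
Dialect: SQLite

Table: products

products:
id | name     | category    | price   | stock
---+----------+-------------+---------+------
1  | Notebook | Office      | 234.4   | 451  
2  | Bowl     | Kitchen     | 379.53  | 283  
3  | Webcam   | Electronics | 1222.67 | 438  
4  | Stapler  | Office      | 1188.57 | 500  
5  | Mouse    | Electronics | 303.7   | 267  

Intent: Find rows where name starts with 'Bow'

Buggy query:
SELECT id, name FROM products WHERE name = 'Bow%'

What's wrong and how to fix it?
Bug: Wildcards only work with LIKE; '=' treats '%' as a literal character

Fix: Replace '=' with LIKE so 'Bow%' is treated as a pattern

Corrected query:
SELECT id, name FROM products WHERE name LIKE 'Bow%'

Result:
id | name
---+-----
2  | Bowl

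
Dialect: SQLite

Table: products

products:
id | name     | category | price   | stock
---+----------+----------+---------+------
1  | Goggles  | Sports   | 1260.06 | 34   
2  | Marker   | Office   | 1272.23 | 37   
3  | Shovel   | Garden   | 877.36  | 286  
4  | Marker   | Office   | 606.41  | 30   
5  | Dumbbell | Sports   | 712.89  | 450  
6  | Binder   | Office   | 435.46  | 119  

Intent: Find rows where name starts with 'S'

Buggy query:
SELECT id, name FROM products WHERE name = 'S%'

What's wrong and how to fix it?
Bug: '=' compares the literal string including the % character; pattern matching needs LIKE

Fix: Replace '=' with LIKE so 'S%' is treated as a pattern

Corrected query:
SELECT id, name FROM products WHERE name LIKE 'S%'

Result:
id | name  
---+-------
3  | Shovel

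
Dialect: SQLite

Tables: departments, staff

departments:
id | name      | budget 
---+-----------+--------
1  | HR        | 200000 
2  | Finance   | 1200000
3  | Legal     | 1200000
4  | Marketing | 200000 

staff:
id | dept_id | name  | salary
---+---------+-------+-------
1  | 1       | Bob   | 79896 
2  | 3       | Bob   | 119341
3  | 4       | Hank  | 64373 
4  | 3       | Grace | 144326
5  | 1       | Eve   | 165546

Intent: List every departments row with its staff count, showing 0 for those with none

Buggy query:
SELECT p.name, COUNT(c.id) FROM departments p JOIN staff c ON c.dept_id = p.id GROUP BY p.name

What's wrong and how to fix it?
Bug: INNER JOIN drops departments rows that have no matching staff rows

Fix: Switch to LEFT JOIN to retain unmatched parent rows

Corrected query:
SELECT p.name, COUNT(c.id) FROM departments p LEFT JOIN staff c ON c.dept_id = p.id GROUP BY p.name

Result:
name      | COUNT(c.id)
----------+------------
Finance   | 0          
HR        | 2          
Legal     | 2          
Marketing | 1          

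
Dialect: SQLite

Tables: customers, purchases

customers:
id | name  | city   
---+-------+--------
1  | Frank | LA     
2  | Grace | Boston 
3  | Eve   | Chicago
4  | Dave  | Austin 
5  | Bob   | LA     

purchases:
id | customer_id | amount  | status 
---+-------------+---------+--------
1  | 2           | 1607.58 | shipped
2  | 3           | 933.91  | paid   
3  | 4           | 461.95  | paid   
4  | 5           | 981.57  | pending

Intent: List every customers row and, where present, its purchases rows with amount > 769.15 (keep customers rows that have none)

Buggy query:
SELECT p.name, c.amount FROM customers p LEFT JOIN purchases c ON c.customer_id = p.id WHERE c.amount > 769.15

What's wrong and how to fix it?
Bug: A WHERE condition on the right-hand table after LEFT JOIN drops unmatched parents

Fix: Move the right-table condition into the ON clause so unmatched parents are kept

Corrected query:
SELECT p.name, c.amount FROM customers p LEFT JOIN purchases c ON c.customer_id = p.id AND c.amount > 769.15

Result:
name  | amount 
------+--------
Frank | NULL   
Grace | 1607.58
Eve   | 933.91 
Dave  | NULL   
Bob   | 981.57 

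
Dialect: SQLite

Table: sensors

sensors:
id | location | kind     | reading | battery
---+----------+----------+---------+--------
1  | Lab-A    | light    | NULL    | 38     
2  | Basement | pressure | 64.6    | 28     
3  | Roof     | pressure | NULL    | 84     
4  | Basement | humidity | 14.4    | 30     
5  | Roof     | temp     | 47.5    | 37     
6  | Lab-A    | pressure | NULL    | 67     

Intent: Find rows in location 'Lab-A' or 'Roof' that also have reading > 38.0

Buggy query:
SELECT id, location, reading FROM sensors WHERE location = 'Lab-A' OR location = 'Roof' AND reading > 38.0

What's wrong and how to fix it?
Bug: AND binds tighter than OR, so this parses as location = 'Lab-A' OR (location = 'Roof' AND reading > 38.0)

Fix: Add parentheses around the OR so the AND applies to both alternatives

Corrected query:
SELECT id, location, reading FROM sensors WHERE (location = 'Lab-A' OR location = 'Roof') AND reading > 38.0

Result:
id | location | reading
---+----------+--------
5  | Roof     | 47.5   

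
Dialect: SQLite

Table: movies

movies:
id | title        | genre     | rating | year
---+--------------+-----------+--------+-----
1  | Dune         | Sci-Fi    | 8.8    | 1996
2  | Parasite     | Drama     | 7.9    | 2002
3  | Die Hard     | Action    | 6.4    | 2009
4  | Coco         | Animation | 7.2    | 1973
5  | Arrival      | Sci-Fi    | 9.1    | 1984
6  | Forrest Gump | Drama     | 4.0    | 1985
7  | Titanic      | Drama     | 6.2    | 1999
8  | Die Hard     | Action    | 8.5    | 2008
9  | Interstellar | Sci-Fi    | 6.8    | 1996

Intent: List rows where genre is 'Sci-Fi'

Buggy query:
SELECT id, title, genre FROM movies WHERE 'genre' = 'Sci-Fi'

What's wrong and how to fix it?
Bug: Single quotes denote string literals in SQL; the column name is being compared as a constant string

Fix: Reference the column as genre without single quotes

Corrected query:
SELECT id, title, genre FROM movies WHERE genre = 'Sci-Fi'

Result:
id | title        | genre 
---+--------------+-------
1  | Dune         | Sci-Fi
5  | Arrival      | Sci-Fi
9  | Interstellar | Sci-Fi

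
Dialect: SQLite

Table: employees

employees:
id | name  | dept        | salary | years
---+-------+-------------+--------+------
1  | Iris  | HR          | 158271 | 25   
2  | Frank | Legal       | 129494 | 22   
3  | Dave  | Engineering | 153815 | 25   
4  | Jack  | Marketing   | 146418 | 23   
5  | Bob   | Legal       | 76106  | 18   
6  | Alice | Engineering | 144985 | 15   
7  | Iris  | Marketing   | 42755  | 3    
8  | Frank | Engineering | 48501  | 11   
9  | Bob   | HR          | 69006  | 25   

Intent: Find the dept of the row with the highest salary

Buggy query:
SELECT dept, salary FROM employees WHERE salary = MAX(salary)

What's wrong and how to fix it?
Bug: MAX(salary) is an aggregate and cannot be used directly in WHERE

Fix: Use a subquery: WHERE salary = (SELECT MAX(salary) FROM employees)

Corrected query:
SELECT dept, salary FROM employees WHERE salary = (SELECT MAX(salary) FROM employees)

Result:
dept | salary
-----+-------
HR   | 158271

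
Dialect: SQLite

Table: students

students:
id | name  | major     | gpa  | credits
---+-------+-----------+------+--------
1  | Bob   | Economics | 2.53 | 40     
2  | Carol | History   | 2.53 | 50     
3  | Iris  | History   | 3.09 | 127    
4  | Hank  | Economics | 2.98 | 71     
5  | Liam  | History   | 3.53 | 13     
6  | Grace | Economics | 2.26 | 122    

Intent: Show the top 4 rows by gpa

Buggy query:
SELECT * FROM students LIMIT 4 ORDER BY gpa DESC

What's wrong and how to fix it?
Bug: LIMIT must come after ORDER BY

Fix: Sort with ORDER BY, then apply LIMIT

Corrected query:
SELECT * FROM students ORDER BY gpa DESC LIMIT 4

Result:
id | name | major     | gpa  | credits
---+------+-----------+------+--------
5  | Liam | History   | 3.53 | 13     
3  | Iris | History   | 3.09 | 127    
4  | Hank | Economics | 2.98 | 71     
1  | Bob  | Economics | 2.53 | 40     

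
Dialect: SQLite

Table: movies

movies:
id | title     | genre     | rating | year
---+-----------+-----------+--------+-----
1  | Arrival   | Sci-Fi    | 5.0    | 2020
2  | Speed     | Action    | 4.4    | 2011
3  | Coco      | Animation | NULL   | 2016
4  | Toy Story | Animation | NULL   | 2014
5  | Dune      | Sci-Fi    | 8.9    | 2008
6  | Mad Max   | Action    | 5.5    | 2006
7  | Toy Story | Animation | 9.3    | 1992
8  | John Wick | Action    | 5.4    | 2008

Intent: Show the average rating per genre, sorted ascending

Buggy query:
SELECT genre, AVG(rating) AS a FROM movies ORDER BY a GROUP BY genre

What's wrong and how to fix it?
Bug: GROUP BY must precede ORDER BY

Fix: Move ORDER BY to the end, after GROUP BY

Corrected query:
SELECT genre, AVG(rating) AS a FROM movies GROUP BY genre ORDER BY a

Result:
genre     | a   
----------+-----
Action    | 5.1 
Sci-Fi    | 6.95
Animation | 9.3 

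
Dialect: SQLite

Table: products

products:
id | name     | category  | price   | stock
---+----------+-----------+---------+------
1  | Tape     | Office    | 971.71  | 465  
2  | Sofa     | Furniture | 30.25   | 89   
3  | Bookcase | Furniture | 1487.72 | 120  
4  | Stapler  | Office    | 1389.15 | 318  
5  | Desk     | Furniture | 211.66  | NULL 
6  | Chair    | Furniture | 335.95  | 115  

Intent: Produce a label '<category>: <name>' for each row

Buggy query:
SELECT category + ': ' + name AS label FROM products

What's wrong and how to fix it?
Bug: '+' is numeric addition; on text columns SQLite converts them to 0 instead of concatenating

Fix: Replace + with || to concatenate text

Corrected query:
SELECT category || ': ' || name AS label FROM products

Result:
label              
-------------------
Office: Tape       
Furniture: Sofa    
Furniture: Bookcase
Office: Stapler    
Furniture: Desk    
Furniture: Chair   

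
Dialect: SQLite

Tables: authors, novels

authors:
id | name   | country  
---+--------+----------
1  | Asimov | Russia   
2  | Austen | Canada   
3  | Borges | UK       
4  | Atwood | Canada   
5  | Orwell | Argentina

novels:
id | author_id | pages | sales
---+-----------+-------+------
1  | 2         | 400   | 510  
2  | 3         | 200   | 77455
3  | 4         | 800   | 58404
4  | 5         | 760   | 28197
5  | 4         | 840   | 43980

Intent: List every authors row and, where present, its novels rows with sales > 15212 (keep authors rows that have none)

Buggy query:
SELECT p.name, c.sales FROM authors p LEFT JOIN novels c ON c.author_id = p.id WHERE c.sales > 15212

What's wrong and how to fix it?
Bug: A WHERE condition on the right-hand table after LEFT JOIN drops unmatched parents

Fix: Put 'c.sales > 15212' in the JOIN's ON clause instead of WHERE

Corrected query:
SELECT p.name, c.sales FROM authors p LEFT JOIN novels c ON c.author_id = p.id AND c.sales > 15212

Result:
name   | sales
-------+------
Asimov | NULL 
Austen | NULL 
Borges | 77455
Atwood | 43980
Atwood | 58404
Orwell | 28197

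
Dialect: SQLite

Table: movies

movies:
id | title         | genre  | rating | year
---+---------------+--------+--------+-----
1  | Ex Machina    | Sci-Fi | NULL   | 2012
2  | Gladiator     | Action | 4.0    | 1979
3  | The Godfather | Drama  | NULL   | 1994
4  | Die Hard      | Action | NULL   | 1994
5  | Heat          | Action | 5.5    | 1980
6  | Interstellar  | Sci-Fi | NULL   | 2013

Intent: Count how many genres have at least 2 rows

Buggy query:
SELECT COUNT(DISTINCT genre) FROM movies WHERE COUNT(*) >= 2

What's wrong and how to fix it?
Bug: WHERE filters individual rows, not groups, so a group-level COUNT is invalid there

Fix: Use a subquery that GROUPs and filters with HAVING, then count its rows

Corrected query:
SELECT COUNT(*) FROM (SELECT genre FROM movies GROUP BY genre HAVING COUNT(*) >= 2)

Result:
COUNT(*)
--------
2       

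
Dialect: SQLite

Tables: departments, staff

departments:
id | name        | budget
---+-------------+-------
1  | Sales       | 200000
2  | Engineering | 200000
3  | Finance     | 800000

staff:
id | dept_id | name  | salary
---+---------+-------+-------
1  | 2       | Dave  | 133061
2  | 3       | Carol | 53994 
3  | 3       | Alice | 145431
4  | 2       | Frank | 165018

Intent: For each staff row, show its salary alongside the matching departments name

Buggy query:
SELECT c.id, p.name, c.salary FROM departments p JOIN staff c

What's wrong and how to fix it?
Bug: JOIN with no ON clause produces a cartesian product; every staff row pairs with every departments row

Fix: Specify the join condition linking the foreign key to the parent id

Corrected query:
SELECT c.id, p.name, c.salary FROM departments p JOIN staff c ON c.dept_id = p.id

Result:
id | name        | salary
---+-------------+-------
1  | Engineering | 133061
2  | Finance     | 53994 
3  | Finance     | 145431
4  | Engineering | 165018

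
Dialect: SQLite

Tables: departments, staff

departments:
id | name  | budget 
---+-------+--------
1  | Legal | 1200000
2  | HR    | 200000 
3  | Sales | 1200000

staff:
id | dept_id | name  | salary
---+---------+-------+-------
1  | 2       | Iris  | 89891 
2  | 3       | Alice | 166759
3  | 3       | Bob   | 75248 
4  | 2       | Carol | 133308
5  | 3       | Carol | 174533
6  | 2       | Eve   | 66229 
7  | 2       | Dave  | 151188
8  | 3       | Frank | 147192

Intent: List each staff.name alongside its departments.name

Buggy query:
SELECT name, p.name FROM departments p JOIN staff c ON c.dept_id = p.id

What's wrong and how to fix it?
Bug: 'name' exists in both joined tables, so the database can't tell which one is meant

Fix: Qualify the column with its table alias (c.name)

Corrected query:
SELECT c.name, p.name FROM departments p JOIN staff c ON c.dept_id = p.id

Result:
name  | name 
------+------
Iris  | HR   
Alice | Sales
Bob   | Sales
Carol | HR   
Carol | Sales
Eve   | HR   
Dave  | HR   
Frank | Sales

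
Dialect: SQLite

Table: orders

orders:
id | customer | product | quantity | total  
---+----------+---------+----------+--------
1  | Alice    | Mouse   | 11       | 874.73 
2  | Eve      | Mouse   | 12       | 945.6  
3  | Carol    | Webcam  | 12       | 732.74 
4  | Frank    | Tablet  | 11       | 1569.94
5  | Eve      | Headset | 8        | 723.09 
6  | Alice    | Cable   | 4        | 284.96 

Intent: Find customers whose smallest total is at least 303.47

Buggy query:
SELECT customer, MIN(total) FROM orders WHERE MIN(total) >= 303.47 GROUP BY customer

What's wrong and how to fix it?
Bug: MIN() in WHERE is a misuse of aggregate

Fix: Replace WHERE with HAVING after the GROUP BY

Corrected query:
SELECT customer, MIN(total) FROM orders GROUP BY customer HAVING MIN(total) >= 303.47

Result:
customer | MIN(total)
---------+-----------
Carol    | 732.74    
Eve      | 723.09    
Frank    | 1569.94   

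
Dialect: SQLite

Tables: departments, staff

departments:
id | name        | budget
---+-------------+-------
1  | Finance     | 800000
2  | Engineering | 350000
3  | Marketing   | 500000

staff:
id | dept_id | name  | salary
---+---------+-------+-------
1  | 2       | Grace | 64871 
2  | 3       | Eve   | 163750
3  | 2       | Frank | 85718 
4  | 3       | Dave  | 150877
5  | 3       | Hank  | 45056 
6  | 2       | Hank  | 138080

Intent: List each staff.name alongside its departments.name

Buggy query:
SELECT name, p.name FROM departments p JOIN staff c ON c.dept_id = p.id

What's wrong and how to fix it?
Bug: Both tables have a 'name' column; the unqualified reference is ambiguous

Fix: Qualify the column with its table alias (c.name)

Corrected query:
SELECT c.name, p.name FROM departments p JOIN staff c ON c.dept_id = p.id

Result:
name  | name       
------+------------
Grace | Engineering
Eve   | Marketing  
Frank | Engineering
Dave  | Marketing  
Hank  | Marketing  
Hank  | Engineering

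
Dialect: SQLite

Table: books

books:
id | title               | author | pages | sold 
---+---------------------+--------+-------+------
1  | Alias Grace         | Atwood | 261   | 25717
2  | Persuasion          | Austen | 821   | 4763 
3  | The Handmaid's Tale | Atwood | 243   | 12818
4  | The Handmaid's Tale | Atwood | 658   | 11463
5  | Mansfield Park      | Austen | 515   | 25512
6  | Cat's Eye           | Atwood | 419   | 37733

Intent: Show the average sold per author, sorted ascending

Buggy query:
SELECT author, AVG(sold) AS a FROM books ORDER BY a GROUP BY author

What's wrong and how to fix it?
Bug: GROUP BY must precede ORDER BY

Fix: Move ORDER BY to the end, after GROUP BY

Corrected query:
SELECT author, AVG(sold) AS a FROM books GROUP BY author ORDER BY a

Result:
author | a       
-------+---------
Austen | 15137.5 
Atwood | 21932.75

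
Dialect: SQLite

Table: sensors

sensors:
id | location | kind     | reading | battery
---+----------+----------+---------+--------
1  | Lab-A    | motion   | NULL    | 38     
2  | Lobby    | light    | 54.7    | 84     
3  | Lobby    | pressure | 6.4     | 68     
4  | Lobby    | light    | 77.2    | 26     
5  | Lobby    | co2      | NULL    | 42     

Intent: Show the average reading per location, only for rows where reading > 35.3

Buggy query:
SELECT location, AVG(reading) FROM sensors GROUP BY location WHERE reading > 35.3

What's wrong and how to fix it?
Bug: WHERE cannot follow GROUP BY

Fix: Move the WHERE clause before GROUP BY

Corrected query:
SELECT location, AVG(reading) FROM sensors WHERE reading > 35.3 GROUP BY location

Result:
location | AVG(reading)
---------+-------------
Lobby    | 65.95       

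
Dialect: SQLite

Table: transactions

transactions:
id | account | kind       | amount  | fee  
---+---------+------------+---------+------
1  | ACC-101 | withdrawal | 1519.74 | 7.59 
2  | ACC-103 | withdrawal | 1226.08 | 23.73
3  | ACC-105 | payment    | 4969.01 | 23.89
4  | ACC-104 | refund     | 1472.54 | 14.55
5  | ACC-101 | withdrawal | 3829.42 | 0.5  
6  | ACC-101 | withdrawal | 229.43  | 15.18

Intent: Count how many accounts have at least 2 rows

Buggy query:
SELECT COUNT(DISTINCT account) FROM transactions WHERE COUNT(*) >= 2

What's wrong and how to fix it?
Bug: WHERE filters individual rows, not groups, so a group-level COUNT is invalid there

Fix: Group first with HAVING COUNT(*) >= 2, then COUNT the resulting groups

Corrected query:
SELECT COUNT(*) FROM (SELECT account FROM transactions GROUP BY account HAVING COUNT(*) >= 2)

Result:
COUNT(*)
--------
1       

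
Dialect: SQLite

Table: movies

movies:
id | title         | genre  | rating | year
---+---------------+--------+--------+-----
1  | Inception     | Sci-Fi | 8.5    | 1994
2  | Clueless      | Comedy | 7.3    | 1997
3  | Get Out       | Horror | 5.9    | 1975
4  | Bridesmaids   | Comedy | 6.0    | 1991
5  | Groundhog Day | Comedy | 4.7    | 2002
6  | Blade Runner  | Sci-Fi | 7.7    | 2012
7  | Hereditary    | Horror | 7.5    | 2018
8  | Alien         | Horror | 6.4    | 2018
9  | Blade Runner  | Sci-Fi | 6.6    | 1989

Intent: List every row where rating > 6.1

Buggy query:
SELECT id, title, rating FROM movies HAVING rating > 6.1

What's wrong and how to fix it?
Bug: HAVING filters the output of aggregation, but this query has no GROUP BY and no aggregate functions, so SQLite rejects it (HAVING clause on a non-aggregate query); the condition here is per row

Fix: Replace HAVING with WHERE since the condition applies to individual rows

Corrected query:
SELECT id, title, rating FROM movies WHERE rating > 6.1

Result:
id | title        | rating
---+--------------+-------
1  | Inception    | 8.5   
2  | Clueless     | 7.3   
6  | Blade Runner | 7.7   
7  | Hereditary   | 7.5   
8  | Alien        | 6.4   
9  | Blade Runner | 6.6   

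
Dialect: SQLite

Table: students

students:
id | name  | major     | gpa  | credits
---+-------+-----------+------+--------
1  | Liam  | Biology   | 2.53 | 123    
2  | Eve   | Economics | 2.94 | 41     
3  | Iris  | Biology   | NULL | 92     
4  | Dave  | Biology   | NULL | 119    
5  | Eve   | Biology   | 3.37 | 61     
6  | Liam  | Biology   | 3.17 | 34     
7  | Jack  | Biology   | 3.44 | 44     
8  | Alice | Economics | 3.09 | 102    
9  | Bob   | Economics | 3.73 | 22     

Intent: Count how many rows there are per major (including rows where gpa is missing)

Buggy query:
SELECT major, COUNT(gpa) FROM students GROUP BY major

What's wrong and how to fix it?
Bug: COUNT(column) counts non-NULL values only; rows with NULL gpa aren't counted

Fix: Use COUNT(*) to count all rows regardless of NULL

Corrected query:
SELECT major, COUNT(*) FROM students GROUP BY major

Result:
major     | COUNT(*)
----------+---------
Biology   | 6       
Economics | 3       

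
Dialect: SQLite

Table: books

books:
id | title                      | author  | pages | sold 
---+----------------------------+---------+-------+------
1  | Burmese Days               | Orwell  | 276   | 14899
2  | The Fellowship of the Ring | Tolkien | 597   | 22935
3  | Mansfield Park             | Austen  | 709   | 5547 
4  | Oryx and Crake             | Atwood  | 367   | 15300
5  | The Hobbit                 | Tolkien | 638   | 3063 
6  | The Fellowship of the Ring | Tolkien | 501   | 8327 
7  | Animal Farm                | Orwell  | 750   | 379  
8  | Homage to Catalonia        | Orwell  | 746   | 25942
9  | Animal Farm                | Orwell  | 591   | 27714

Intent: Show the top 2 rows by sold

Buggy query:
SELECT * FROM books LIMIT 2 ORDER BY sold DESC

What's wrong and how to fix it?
Bug: LIMIT must come after ORDER BY

Fix: Swap the clauses: ORDER BY first, then LIMIT

Corrected query:
SELECT * FROM books ORDER BY sold DESC LIMIT 2

Result:
id | title               | author | pages | sold 
---+---------------------+--------+-------+------
9  | Animal Farm         | Orwell | 591   | 27714
8  | Homage to Catalonia | Orwell | 746   | 25942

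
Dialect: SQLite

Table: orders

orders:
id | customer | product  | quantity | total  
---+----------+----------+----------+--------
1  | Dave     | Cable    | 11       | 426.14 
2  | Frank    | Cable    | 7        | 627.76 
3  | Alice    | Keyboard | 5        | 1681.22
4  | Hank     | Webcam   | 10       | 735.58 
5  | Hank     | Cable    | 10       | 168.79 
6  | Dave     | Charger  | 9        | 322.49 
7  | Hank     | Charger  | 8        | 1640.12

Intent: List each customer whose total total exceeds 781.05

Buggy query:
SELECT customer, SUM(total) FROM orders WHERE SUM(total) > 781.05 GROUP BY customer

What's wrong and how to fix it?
Bug: WHERE runs before GROUP BY, so aggregates aren't available there

Fix: Use HAVING (which filters groups after aggregation) instead of WHERE

Corrected query:
SELECT customer, SUM(total) FROM orders GROUP BY customer HAVING SUM(total) > 781.05

Result:
customer | SUM(total)
---------+-----------
Alice    | 1681.22   
Hank     | 2544.49   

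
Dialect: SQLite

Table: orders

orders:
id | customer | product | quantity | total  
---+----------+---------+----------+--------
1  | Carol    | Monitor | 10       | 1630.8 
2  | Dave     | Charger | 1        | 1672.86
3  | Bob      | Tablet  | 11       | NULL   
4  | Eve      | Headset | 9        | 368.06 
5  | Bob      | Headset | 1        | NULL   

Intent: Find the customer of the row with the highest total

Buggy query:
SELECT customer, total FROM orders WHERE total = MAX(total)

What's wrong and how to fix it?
Bug: WHERE is evaluated per row; an aggregate over the whole table isn't defined there

Fix: Wrap MAX in a scalar subquery so WHERE compares against a single value

Corrected query:
SELECT customer, total FROM orders WHERE total = (SELECT MAX(total) FROM orders)

Result:
customer | total  
---------+--------
Dave     | 1672.86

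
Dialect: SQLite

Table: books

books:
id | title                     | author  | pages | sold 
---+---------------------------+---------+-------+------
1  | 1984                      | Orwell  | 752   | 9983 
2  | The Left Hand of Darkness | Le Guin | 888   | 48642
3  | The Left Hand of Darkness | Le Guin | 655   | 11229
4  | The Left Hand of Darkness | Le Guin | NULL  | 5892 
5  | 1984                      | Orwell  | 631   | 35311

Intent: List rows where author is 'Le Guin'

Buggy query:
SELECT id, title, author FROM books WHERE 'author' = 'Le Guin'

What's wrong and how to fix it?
Bug: 'author' in single quotes is a string literal, not the column; the comparison is literal-vs-literal and never true

Fix: Remove the quotes around the column name (or use double quotes for an identifier)

Corrected query:
SELECT id, title, author FROM books WHERE author = 'Le Guin'

Result:
id | title                     | author 
---+---------------------------+--------
2  | The Left Hand of Darkness | Le Guin
3  | The Left Hand of Darkness | Le Guin
4  | The Left Hand of Darkness | Le Guin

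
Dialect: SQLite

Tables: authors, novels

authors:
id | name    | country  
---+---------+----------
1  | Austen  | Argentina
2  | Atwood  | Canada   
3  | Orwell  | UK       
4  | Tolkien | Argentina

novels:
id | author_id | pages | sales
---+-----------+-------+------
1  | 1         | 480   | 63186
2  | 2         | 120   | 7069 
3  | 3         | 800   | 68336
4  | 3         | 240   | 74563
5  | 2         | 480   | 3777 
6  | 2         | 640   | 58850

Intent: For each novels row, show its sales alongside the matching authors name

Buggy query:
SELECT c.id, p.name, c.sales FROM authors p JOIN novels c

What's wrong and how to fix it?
Bug: Missing join condition: each novels row is matched to all authors rows instead of just its own

Fix: Specify the join condition linking the foreign key to the parent id

Corrected query:
SELECT c.id, p.name, c.sales FROM authors p JOIN novels c ON c.author_id = p.id

Result:
id | name   | sales
---+--------+------
1  | Austen | 63186
2  | Atwood | 7069 
3  | Orwell | 68336
4  | Orwell | 74563
5  | Atwood | 3777 
6  | Atwood | 58850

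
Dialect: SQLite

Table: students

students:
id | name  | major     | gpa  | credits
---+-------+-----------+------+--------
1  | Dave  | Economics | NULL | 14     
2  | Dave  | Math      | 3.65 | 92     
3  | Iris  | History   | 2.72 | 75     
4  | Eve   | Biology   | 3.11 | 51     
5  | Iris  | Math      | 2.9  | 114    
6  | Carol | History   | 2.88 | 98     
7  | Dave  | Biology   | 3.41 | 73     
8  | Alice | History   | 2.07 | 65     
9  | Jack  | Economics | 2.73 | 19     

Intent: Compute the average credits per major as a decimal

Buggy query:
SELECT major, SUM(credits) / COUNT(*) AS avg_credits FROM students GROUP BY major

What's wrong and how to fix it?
Bug: Both operands are integers, so '/' performs integer division and truncates

Fix: Cast one side to REAL so the division keeps the fractional part

Corrected query:
SELECT major, SUM(credits) * 1.0 / COUNT(*) AS avg_credits FROM students GROUP BY major

Result:
major     | avg_credits
----------+------------
Biology   | 62         
Economics | 16.5       
History   | 79.333333  
Math      | 103        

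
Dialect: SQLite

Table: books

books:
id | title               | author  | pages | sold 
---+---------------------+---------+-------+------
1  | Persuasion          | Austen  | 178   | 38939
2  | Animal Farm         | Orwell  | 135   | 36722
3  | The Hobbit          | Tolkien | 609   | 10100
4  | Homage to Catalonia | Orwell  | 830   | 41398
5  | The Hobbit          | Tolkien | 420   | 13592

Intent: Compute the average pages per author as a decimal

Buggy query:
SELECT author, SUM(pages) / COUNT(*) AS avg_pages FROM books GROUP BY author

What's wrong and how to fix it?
Bug: Both operands are integers, so '/' performs integer division and truncates

Fix: Multiply by 1.0 (or CAST to REAL) to force floating-point division

Corrected query:
SELECT author, SUM(pages) * 1.0 / COUNT(*) AS avg_pages FROM books GROUP BY author

Result:
author  | avg_pages
--------+----------
Austen  | 178      
Orwell  | 482.5    
Tolkien | 514.5    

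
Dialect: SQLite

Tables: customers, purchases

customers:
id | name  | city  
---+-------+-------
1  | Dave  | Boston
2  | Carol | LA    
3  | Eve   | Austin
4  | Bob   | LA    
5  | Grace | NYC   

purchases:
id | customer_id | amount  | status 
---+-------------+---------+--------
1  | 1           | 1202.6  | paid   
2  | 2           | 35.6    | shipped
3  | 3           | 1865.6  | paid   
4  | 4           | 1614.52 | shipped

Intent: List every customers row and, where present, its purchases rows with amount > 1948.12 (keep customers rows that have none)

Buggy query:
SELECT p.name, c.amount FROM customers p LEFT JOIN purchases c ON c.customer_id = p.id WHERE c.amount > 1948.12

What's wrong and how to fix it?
Bug: A WHERE condition on the right-hand table after LEFT JOIN drops unmatched parents

Fix: Move the right-table condition into the ON clause so unmatched parents are kept

Corrected query:
SELECT p.name, c.amount FROM customers p LEFT JOIN purchases c ON c.customer_id = p.id AND c.amount > 1948.12

Result:
name  | amount
------+-------
Dave  | NULL  
Carol | NULL  
Eve   | NULL  
Bob   | NULL  
Grace | NULL  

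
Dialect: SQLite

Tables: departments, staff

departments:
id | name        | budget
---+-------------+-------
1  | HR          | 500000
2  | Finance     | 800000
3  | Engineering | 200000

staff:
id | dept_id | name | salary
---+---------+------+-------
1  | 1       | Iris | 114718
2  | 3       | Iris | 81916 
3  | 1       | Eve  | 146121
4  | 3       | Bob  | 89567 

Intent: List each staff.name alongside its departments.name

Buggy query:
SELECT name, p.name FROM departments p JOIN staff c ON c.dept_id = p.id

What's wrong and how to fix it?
Bug: 'name' exists in both joined tables, so the database can't tell which one is meant

Fix: Qualify the column with its table alias (c.name)

Corrected query:
SELECT c.name, p.name FROM departments p JOIN staff c ON c.dept_id = p.id

Result:
name | name       
-----+------------
Iris | HR         
Iris | Engineering
Eve  | HR         
Bob  | Engineering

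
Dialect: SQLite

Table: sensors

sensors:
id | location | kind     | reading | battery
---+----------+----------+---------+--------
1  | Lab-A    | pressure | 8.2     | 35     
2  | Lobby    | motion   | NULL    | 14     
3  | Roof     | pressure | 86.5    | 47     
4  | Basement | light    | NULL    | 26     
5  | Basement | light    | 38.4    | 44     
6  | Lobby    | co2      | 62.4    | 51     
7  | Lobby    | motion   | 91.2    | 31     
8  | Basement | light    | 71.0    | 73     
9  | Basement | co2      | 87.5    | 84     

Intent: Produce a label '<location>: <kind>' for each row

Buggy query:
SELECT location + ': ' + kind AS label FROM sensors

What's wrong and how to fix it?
Bug: '+' is numeric addition; on text columns SQLite converts them to 0 instead of concatenating

Fix: Use the || operator for string concatenation

Corrected query:
SELECT location || ': ' || kind AS label FROM sensors

Result:
label          
---------------
Lab-A: pressure
Lobby: motion  
Roof: pressure 
Basement: light
Basement: light
Lobby: co2     
Lobby: motion  
Basement: light
Basement: co2  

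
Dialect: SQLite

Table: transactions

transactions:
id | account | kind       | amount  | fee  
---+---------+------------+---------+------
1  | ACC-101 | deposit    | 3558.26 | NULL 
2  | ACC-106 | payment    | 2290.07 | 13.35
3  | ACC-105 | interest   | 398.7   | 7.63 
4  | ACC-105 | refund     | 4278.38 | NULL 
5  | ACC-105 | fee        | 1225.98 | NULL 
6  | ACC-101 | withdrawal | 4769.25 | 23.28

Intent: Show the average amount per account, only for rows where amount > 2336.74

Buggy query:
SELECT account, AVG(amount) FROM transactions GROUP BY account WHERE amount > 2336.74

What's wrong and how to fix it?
Bug: WHERE cannot follow GROUP BY

Fix: Place WHERE between FROM and GROUP BY

Corrected query:
SELECT account, AVG(amount) FROM transactions WHERE amount > 2336.74 GROUP BY account

Result:
account | AVG(amount)
--------+------------
ACC-101 | 4163.755   
ACC-105 | 4278.38    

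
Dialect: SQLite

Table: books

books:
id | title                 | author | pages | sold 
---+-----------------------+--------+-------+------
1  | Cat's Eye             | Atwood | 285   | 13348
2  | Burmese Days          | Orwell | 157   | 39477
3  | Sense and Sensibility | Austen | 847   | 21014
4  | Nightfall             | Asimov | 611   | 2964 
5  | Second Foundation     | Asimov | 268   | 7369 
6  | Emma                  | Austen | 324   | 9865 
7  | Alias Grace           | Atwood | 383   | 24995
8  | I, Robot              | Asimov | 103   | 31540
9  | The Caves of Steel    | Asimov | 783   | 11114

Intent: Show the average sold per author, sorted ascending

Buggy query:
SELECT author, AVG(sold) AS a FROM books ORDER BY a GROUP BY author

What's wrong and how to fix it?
Bug: GROUP BY must precede ORDER BY

Fix: Reorder: SELECT … FROM … GROUP BY … ORDER BY …

Corrected query:
SELECT author, AVG(sold) AS a FROM books GROUP BY author ORDER BY a

Result:
author | a       
-------+---------
Asimov | 13246.75
Austen | 15439.5 
Atwood | 19171.5 
Orwell | 39477   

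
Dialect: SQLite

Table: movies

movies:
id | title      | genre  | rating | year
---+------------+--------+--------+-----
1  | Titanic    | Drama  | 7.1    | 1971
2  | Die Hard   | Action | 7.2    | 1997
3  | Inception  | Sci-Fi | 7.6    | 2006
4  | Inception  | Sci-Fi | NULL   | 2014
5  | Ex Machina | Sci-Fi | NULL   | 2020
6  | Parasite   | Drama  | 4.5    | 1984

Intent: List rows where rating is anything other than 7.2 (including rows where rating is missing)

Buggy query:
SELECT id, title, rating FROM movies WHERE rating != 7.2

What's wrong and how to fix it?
Bug: Inequality against NULL is unknown, not true; rows with NULL are dropped

Fix: Handle NULL separately with IS NULL alongside the inequality

Corrected query:
SELECT id, title, rating FROM movies WHERE rating != 7.2 OR rating IS NULL

Result:
id | title      | rating
---+------------+-------
1  | Titanic    | 7.1   
3  | Inception  | 7.6   
4  | Inception  | NULL  
5  | Ex Machina | NULL  
6  | Parasite   | 4.5   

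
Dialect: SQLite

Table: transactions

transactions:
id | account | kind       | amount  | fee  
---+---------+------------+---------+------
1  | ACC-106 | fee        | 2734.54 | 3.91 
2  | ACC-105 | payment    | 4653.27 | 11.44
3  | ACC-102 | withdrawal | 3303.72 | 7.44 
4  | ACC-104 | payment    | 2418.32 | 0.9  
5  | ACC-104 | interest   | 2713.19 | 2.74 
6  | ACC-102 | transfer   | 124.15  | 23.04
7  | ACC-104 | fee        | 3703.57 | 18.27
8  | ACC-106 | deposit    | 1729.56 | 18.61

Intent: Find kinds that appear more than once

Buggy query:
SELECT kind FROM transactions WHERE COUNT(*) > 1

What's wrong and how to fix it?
Bug: WHERE can't reference COUNT(*); aggregates are computed after WHERE

Fix: Group first, then use HAVING for the count condition

Corrected query:
SELECT kind FROM transactions GROUP BY kind HAVING COUNT(*) > 1

Result:
kind   
-------
fee    
payment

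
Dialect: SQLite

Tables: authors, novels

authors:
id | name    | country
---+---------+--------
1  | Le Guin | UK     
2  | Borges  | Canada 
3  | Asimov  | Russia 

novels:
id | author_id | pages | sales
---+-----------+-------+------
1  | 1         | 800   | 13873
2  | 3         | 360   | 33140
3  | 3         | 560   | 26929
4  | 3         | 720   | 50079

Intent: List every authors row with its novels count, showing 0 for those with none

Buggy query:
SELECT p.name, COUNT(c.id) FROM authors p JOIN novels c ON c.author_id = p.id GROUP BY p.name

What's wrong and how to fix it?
Bug: An inner join excludes parents with zero children

Fix: Switch to LEFT JOIN to retain unmatched parent rows

Corrected query:
SELECT p.name, COUNT(c.id) FROM authors p LEFT JOIN novels c ON c.author_id = p.id GROUP BY p.name

Result:
name    | COUNT(c.id)
--------+------------
Asimov  | 3          
Borges  | 0          
Le Guin | 1          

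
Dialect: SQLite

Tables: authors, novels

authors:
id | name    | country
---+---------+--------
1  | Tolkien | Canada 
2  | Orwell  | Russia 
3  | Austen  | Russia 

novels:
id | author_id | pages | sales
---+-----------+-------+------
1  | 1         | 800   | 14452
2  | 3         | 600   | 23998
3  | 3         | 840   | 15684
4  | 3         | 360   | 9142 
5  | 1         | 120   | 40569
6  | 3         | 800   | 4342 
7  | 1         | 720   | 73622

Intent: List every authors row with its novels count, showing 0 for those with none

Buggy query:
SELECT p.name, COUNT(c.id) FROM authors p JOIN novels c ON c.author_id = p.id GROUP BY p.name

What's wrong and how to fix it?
Bug: INNER JOIN drops authors rows that have no matching novels rows

Fix: Switch to LEFT JOIN to retain unmatched parent rows

Corrected query:
SELECT p.name, COUNT(c.id) FROM authors p LEFT JOIN novels c ON c.author_id = p.id GROUP BY p.name

Result:
name    | COUNT(c.id)
--------+------------
Austen  | 4          
Orwell  | 0          
Tolkien | 3          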